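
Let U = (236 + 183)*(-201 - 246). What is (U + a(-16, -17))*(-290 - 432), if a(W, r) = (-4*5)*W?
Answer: 134994506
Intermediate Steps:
a(W, r) = -20*W
U = -187293 (U = 419*(-447) = -187293)
(U + a(-16, -17))*(-290 - 432) = (-187293 - 20*(-16))*(-290 - 432) = (-187293 + 320)*(-722) = -186973*(-722) = 134994506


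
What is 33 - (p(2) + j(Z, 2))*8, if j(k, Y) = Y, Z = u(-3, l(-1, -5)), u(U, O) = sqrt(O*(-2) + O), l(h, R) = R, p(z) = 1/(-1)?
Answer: 25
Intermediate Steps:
p(z) = -1
u(U, O) = sqrt(-O) (u(U, O) = sqrt(-2*O + O) = sqrt(-O))
Z = sqrt(5) (Z = sqrt(-1*(-5)) = sqrt(5) ≈ 2.2361)
33 - (p(2) + j(Z, 2))*8 = 33 - (-1 + 2)*8 = 33 - 1*1*8 = 33 - 1*8 = 33 - 8 = 25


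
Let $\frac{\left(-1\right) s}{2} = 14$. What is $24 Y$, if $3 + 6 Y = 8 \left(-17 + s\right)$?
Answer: $-1452$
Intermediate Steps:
$s = -28$ ($s = \left(-2\right) 14 = -28$)
$Y = - \frac{121}{2}$ ($Y = - \frac{1}{2} + \frac{8 \left(-17 - 28\right)}{6} = - \frac{1}{2} + \frac{8 \left(-45\right)}{6} = - \frac{1}{2} + \frac{1}{6} \left(-360\right) = - \frac{1}{2} - 60 = - \frac{121}{2} \approx -60.5$)
$24 Y = 24 \left(- \frac{121}{2}\right) = -1452$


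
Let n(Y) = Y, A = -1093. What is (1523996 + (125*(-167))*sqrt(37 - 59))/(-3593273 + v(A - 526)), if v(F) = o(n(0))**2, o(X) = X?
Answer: -1523996/3593273 + 20875*I*sqrt(22)/3593273 ≈ -0.42412 + 0.027249*I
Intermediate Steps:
v(F) = 0 (v(F) = 0**2 = 0)
(1523996 + (125*(-167))*sqrt(37 - 59))/(-3593273 + v(A - 526)) = (1523996 + (125*(-167))*sqrt(37 - 59))/(-3593273 + 0) = (1523996 - 20875*I*sqrt(22))/(-3593273) = (1523996 - 20875*I*sqrt(22))*(-1/3593273) = -1523996/3593273 + 20875*I*sqrt(22)/3593273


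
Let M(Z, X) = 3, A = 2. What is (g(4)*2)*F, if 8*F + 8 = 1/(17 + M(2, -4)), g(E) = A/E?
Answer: -159/160 ≈ -0.99375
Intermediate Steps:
g(E) = 2/E
F = -159/160 (F = -1 + 1/(8*(17 + 3)) = -1 + (⅛)/20 = -1 + (⅛)*(1/20) = -1 + 1/160 = -159/160 ≈ -0.99375)
(g(4)*2)*F = ((2/4)*2)*(-159/160) = ((2*(¼))*2)*(-159/160) = ((½)*2)*(-159/160) = 1*(-159/160) = -159/160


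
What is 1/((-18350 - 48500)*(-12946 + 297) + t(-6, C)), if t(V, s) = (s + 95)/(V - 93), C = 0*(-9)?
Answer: 99/83712979255 ≈ 1.1826e-9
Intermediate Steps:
C = 0
t(V, s) = (95 + s)/(-93 + V)
1/((-18350 - 48500)*(-12946 + 297) + t(-6, C)) = 1/((-18350 - 48500)*(-12946 + 297) + (95 + 0)/(-93 - 6)) = 1/(-66850*(-12649) + 95/(-99)) = 1/(845585650 - 1/99*95) = 1/(845585650 - 95/99) = 1/(83712979255/99) = 99/83712979255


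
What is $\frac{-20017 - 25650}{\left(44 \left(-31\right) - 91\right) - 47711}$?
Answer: $\frac{45667}{49166} \approx 0.92883$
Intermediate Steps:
$\frac{-20017 - 25650}{\left(44 \left(-31\right) - 91\right) - 47711} = \frac{-20017 - 25650}{\left(-1364 - 91\right) - 47711} = \frac{-20017 - 25650}{-1455 - 47711} = - \frac{45667}{-49166} = \left(-45667\right) \left(- \frac{1}{49166}\right) = \frac{45667}{49166}$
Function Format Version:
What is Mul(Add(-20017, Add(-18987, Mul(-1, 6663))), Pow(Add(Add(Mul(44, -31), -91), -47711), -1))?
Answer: Rational(45667, 49166) ≈ 0.92883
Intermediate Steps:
Mul(Add(-20017, Add(-18987, Mul(-1, 6663))), Pow(Add(Add(Mul(44, -31), -91), -47711), -1)) = Mul(Add(-20017, Add(-18987, -6663)), Pow(Add(Add(-1364, -91), -47711), -1)) = Mul(Add(-20017, -25650), Pow(Add(-1455, -47711), -1)) = Mul(-45667, Pow(-49166, -1)) = Mul(-45667, Rational(-1, 49166)) = Rational(45667, 49166)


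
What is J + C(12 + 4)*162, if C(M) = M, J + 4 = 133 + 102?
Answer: 2823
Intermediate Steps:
J = 231 (J = -4 + (133 + 102) = -4 + 235 = 231)
J + C(12 + 4)*162 = 231 + (12 + 4)*162 = 231 + 16*162 = 231 + 2592 = 2823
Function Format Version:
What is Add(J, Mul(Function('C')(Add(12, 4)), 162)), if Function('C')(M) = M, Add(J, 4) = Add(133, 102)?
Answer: 2823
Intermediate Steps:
J = 231 (J = Add(-4, Add(133, 102)) = Add(-4, 235) = 231)
Add(J, Mul(Function('C')(Add(12, 4)), 162)) = Add(231, Mul(Add(12, 4), 162)) = Add(231, Mul(16, 162)) = Add(231, 2592) = 2823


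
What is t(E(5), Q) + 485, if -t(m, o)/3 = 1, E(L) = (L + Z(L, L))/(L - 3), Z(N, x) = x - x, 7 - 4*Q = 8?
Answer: 482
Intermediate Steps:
Q = -¼ (Q = 7/4 - ¼*8 = 7/4 - 2 = -¼ ≈ -0.25000)
Z(N, x) = 0
E(L) = L/(-3 + L) (E(L) = (L + 0)/(L - 3) = L/(-3 + L))
t(m, o) = -3 (t(m, o) = -3*1 = -3)
t(E(5), Q) + 485 = -3 + 485 = 482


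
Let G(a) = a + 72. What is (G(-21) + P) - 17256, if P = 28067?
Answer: 10862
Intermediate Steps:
G(a) = 72 + a
(G(-21) + P) - 17256 = ((72 - 21) + 28067) - 17256 = (51 + 28067) - 17256 = 28118 - 17256 = 10862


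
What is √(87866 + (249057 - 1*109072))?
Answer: √227851 ≈ 477.34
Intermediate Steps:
√(87866 + (249057 - 1*109072)) = √(87866 + (249057 - 109072)) = √(87866 + 139985) = √227851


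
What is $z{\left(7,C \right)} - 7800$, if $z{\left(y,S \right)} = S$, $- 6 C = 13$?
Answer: $- \frac{46813}{6} \approx -7802.2$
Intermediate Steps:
$C = - \frac{13}{6}$ ($C = \left(- \frac{1}{6}\right) 13 = - \frac{13}{6} \approx -2.1667$)
$z{\left(7,C \right)} - 7800 = - \frac{13}{6} - 7800 = - \frac{46813}{6}$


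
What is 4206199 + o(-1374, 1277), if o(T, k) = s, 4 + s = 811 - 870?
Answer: 4206136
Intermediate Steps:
s = -63 (s = -4 + (811 - 870) = -4 - 59 = -63)
o(T, k) = -63
4206199 + o(-1374, 1277) = 4206199 - 63 = 4206136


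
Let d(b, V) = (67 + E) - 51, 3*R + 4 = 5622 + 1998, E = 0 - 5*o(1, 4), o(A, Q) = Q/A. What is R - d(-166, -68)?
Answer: 7628/3 ≈ 2542.7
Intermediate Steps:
E = -20 (E = 0 - 20/1 = 0 - 20 = -20)
R = 7616/3 (R = -4/3 + (5622 + 1998)/3 = -4/3 + (⅓)*7620 = -4/3 + 2540 = 7616/3 ≈ 2538.7)
d(b, V) = -4 (d(b, V) = (67 - 20) - 51 = 47 - 51 = -4)
R - d(-166, -68) = 7616/3 - 1*(-4) = 7616/3 + 4 = 7628/3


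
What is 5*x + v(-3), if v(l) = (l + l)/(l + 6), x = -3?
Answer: -17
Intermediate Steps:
v(l) = 2*l/(6 + l) (v(l) = (2*l)/(6 + l) = 2*l/(6 + l))
5*x + v(-3) = 5*(-3) + 2*(-3)/(6 - 3) = -15 + 2*(-3)/3 = -15 + 2*(-3)*(⅓) = -15 - 2 = -17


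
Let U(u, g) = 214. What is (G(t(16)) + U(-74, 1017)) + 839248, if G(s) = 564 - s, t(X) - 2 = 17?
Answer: 840007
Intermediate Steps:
t(X) = 19 (t(X) = 2 + 17 = 19)
(G(t(16)) + U(-74, 1017)) + 839248 = ((564 - 1*19) + 214) + 839248 = ((564 - 19) + 214) + 839248 = (545 + 214) + 839248 = 759 + 839248 = 840007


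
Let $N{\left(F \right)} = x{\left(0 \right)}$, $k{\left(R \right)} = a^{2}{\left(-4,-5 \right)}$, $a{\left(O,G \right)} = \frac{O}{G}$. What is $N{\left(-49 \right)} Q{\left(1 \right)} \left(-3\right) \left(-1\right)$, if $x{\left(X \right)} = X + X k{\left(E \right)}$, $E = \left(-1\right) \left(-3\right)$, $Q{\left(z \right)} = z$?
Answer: $0$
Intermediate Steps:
$E = 3$
$k{\left(R \right)} = \frac{16}{25}$ ($k{\left(R \right)} = \left(- \frac{4}{-5}\right)^{2} = \left(\left(-4\right) \left(- \frac{1}{5}\right)\right)^{2} = \left(\frac{4}{5}\right)^{2} = \frac{16}{25}$)
$x{\left(X \right)} = \frac{41 X}{25}$ ($x{\left(X \right)} = X + X \frac{16}{25} = X + \frac{16 X}{25} = \frac{41 X}{25}$)
$N{\left(F \right)} = 0$ ($N{\left(F \right)} = \frac{41}{25} \cdot 0 = 0$)
$N{\left(-49 \right)} Q{\left(1 \right)} \left(-3\right) \left(-1\right) = 0 \cdot 1 \left(-3\right) \left(-1\right) = 0 \left(\left(-3\right) \left(-1\right)\right) = 0 \cdot 3 = 0$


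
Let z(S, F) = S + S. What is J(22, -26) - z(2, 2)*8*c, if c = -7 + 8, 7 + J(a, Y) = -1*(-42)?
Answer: 3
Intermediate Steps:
z(S, F) = 2*S
J(a, Y) = 35 (J(a, Y) = -7 - 1*(-42) = -7 + 42 = 35)
c = 1
J(22, -26) - z(2, 2)*8*c = 35 - (2*2)*8 = 35 - 4*8 = 35 - 32 = 3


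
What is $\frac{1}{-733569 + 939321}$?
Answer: $\frac{1}{205752} \approx 4.8602 \cdot 10^{-6}$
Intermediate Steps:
$\frac{1}{-733569 + 939321} = \frac{1}{205752}$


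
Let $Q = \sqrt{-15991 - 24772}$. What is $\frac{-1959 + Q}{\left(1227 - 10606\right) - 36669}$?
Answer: $\frac{1959}{46048} - \frac{i \sqrt{40763}}{46048} \approx 0.042543 - 0.0043845 i$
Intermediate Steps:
$Q = i \sqrt{40763}$ ($Q = \sqrt{-40763} = i \sqrt{40763} \approx 201.9 i$)
$\frac{-1959 + Q}{\left(1227 - 10606\right) - 36669} = \frac{-1959 + i \sqrt{40763}}{\left(1227 - 10606\right) - 36669} = \frac{-1959 + i \sqrt{40763}}{-9379 - 36669} = \frac{-1959 + i \sqrt{40763}}{-46048} = \left(-1959 + i \sqrt{40763}\right) \left(- \frac{1}{46048}\right) = \frac{1959}{46048} - \frac{i \sqrt{40763}}{46048}$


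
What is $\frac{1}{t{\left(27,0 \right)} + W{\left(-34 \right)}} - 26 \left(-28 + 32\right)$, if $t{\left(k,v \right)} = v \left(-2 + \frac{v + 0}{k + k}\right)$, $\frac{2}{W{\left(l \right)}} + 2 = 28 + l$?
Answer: $-108$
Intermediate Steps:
$W{\left(l \right)} = \frac{2}{26 + l}$ ($W{\left(l \right)} = \frac{2}{-2 + \left(28 + l\right)} = \frac{2}{26 + l}$)
$t{\left(k,v \right)} = v \left(-2 + \frac{v}{2 k}\right)$
$\frac{1}{t{\left(27,0 \right)} + W{\left(-34 \right)}} - 26 \left(-28 + 32\right) = \frac{1}{\frac{1}{2} \cdot 0 \cdot \frac{1}{27} \left(0 - 108\right) + \frac{2}{26 - 34}} - 26 \left(-28 + 32\right) = \frac{1}{\frac{1}{2} \cdot 0 \cdot \frac{1}{27} \left(0 - 108\right) + \frac{2}{-8}} - 26 \cdot 4 = \frac{1}{\frac{1}{2} \cdot 0 \cdot \frac{1}{27} \left(-108\right) + 2 \left(- \frac{1}{8}\right)} - 104 = \frac{1}{0 - \frac{1}{4}} - 104 = \frac{1}{- \frac{1}{4}} - 104 = -4 - 104 = -108$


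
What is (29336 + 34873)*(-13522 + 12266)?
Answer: -80646504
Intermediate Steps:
(29336 + 34873)*(-13522 + 12266) = 64209*(-1256) = -80646504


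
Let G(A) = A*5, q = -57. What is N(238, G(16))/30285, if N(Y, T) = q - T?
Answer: -137/30285 ≈ -0.0045237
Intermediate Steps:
G(A) = 5*A
N(Y, T) = -57 - T
N(238, G(16))/30285 = (-57 - 5*16)/30285 = (-57 - 1*80)*(1/30285) = (-57 - 80)*(1/30285) = -137*1/30285 = -137/30285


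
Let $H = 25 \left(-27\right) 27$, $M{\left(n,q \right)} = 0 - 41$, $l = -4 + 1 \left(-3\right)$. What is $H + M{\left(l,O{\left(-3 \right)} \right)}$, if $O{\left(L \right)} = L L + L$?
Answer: $-18266$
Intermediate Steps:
$O{\left(L \right)} = L + L^{2}$ ($O{\left(L \right)} = L^{2} + L = L + L^{2}$)
$l = -7$ ($l = -4 - 3 = -7$)
$M{\left(n,q \right)} = -41$ ($M{\left(n,q \right)} = 0 - 41 = -41$)
$H = -18225$ ($H = \left(-675\right) 27 = -18225$)
$H + M{\left(l,O{\left(-3 \right)} \right)} = -18225 - 41 = -18266$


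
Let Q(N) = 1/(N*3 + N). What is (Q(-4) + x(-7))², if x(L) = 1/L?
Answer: 529/12544 ≈ 0.042172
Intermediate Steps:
Q(N) = 1/(4*N) (Q(N) = 1/(3*N + N) = 1/(4*N))
(Q(-4) + x(-7))² = ((¼)/(-4) + 1/(-7))² = ((¼)*(-¼) - ⅐)² = (-1/16 - ⅐)² = (-23/112)² = 529/12544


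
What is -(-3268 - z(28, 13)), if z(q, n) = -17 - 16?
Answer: 3235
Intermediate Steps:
z(q, n) = -33
-(-3268 - z(28, 13)) = -(-3268 - 1*(-33)) = -(-3268 + 33) = -1*(-3235) = 3235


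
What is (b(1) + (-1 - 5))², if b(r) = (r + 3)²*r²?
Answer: 100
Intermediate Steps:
b(r) = r²*(3 + r)² (b(r) = (3 + r)²*r² = r²*(3 + r)²)
(b(1) + (-1 - 5))² = (1²*(3 + 1)² + (-1 - 5))² = (1*4² - 6)² = (1*16 - 6)² = (16 - 6)² = 10² = 100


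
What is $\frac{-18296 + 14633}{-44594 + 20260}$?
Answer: $\frac{3663}{24334} \approx 0.15053$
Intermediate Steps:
$\frac{-18296 + 14633}{-44594 + 20260} = - \frac{3663}{-24334} = \left(-3663\right) \left(- \frac{1}{24334}\right) = \frac{3663}{24334}$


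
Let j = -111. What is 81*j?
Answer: -8991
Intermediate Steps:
81*j = 81*(-111) = -8991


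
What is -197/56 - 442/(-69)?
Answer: 11159/3864 ≈ 2.8879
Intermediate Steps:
-197/56 - 442/(-69) = -197*1/56 - 442*(-1/69) = -197/56 + 442/69 = 11159/3864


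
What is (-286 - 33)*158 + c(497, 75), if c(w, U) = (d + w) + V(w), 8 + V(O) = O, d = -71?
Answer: -49487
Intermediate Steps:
V(O) = -8 + O
c(w, U) = -79 + 2*w (c(w, U) = (-71 + w) + (-8 + w) = -79 + 2*w)
(-286 - 33)*158 + c(497, 75) = (-286 - 33)*158 + (-79 + 2*497) = -319*158 + (-79 + 994) = -50402 + 915 = -49487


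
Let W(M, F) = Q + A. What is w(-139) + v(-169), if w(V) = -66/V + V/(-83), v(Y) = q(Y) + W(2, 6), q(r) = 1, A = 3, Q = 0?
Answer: 70947/11537 ≈ 6.1495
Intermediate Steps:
W(M, F) = 3 (W(M, F) = 0 + 3 = 3)
v(Y) = 4 (v(Y) = 1 + 3 = 4)
w(V) = -66/V - V/83 (w(V) = -66/V + V*(-1/83) = -66/V - V/83)
w(-139) + v(-169) = (-66/(-139) - 1/83*(-139)) + 4 = (-66*(-1/139) + 139/83) + 4 = (66/139 + 139/83) + 4 = 24799/11537 + 4 = 70947/11537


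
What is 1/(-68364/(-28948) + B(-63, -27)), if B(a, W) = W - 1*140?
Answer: -7237/1191488 ≈ -0.0060739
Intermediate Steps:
B(a, W) = -140 + W (B(a, W) = W - 140 = -140 + W)
1/(-68364/(-28948) + B(-63, -27)) = 1/(-68364/(-28948) + (-140 - 27)) = 1/(-68364*(-1/28948) - 167) = 1/(17091/7237 - 167) = 1/(-1191488/7237) = -7237/1191488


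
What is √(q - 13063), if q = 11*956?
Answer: 3*I*√283 ≈ 50.468*I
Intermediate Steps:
q = 10516
√(q - 13063) = √(10516 - 13063) = √(-2547) = 3*I*√283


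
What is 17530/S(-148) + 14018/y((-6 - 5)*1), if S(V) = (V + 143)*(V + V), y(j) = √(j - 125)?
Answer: 1753/148 - 7009*I*√34/34 ≈ 11.845 - 1202.0*I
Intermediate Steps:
y(j) = √(-125 + j)
S(V) = 2*V*(143 + V) (S(V) = (143 + V)*(2*V) = 2*V*(143 + V))
17530/S(-148) + 14018/y((-6 - 5)*1) = 17530/((2*(-148)*(143 - 148))) + 14018/(√(-125 + (-6 - 5)*1)) = 17530/((2*(-148)*(-5))) + 14018/(√(-125 - 11*1)) = 17530/1480 + 14018/(√(-125 - 11)) = 17530*(1/1480) + 14018/(√(-136)) = 1753/148 + 14018/((2*I*√34)) = 1753/148 + 14018*(-I*√34/68) = 1753/148 - 7009*I*√34/34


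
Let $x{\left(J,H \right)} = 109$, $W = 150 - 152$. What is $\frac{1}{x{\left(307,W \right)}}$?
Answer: $\frac{1}{109} \approx 0.0091743$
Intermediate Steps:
$W = -2$ ($W = 150 - 152 = -2$)
$\frac{1}{x{\left(307,W \right)}} = \frac{1}{109}$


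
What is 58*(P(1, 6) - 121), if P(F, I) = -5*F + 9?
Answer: -6786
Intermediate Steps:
P(F, I) = 9 - 5*F
58*(P(1, 6) - 121) = 58*((9 - 5*1) - 121) = 58*((9 - 5) - 121) = 58*(4 - 121) = 58*(-117) = -6786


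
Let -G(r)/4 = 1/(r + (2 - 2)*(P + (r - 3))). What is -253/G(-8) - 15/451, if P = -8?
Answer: -228221/451 ≈ -506.03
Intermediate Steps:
G(r) = -4/r (G(r) = -4/(r + (2 - 2)*(-8 + (r - 3))) = -4/(r + 0*(-8 + (-3 + r))) = -4/(r + 0*(-11 + r)) = -4/(r + 0) = -4/r)
-253/G(-8) - 15/451 = -253/((-4/(-8))) - 15/451 = -253/((-4*(-⅛))) - 15*1/451 = -253/½ - 15/451 = -253*2 - 15/451 = -506 - 15/451 = -228221/451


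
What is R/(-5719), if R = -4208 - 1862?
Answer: 6070/5719 ≈ 1.0614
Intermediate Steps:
R = -6070
R/(-5719) = -6070/(-5719) = -6070*(-1/5719) = 6070/5719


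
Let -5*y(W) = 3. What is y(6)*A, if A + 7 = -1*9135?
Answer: 27426/5 ≈ 5485.2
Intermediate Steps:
y(W) = -⅗ (y(W) = -⅕*3 = -⅗)
A = -9142 (A = -7 - 1*9135 = -7 - 9135 = -9142)
y(6)*A = -⅗*(-9142) = 27426/5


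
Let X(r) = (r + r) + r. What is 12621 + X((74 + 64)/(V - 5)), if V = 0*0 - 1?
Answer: 12552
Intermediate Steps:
V = -1 (V = 0 - 1 = -1)
X(r) = 3*r (X(r) = 2*r + r = 3*r)
12621 + X((74 + 64)/(V - 5)) = 12621 + 3*((74 + 64)/(-1 - 5)) = 12621 + 3*(138/(-6)) = 12621 + 3*(138*(-⅙)) = 12621 + 3*(-23) = 12621 - 69 = 12552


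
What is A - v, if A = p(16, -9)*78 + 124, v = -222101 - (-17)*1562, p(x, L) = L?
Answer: 194969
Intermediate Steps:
v = -195547 (v = -222101 - 1*(-26554) = -222101 + 26554 = -195547)
A = -578 (A = -9*78 + 124 = -702 + 124 = -578)
A - v = -578 - 1*(-195547) = -578 + 195547 = 194969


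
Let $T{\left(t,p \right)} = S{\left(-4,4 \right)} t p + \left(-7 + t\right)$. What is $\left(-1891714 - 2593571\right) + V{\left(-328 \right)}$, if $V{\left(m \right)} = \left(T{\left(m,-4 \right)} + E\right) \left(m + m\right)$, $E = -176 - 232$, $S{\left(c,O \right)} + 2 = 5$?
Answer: $-6579893$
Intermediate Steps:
$S{\left(c,O \right)} = 3$ ($S{\left(c,O \right)} = -2 + 5 = 3$)
$E = -408$ ($E = -176 - 232 = -408$)
$T{\left(t,p \right)} = -7 + t + 3 p t$ ($T{\left(t,p \right)} = 3 t p + \left(-7 + t\right) = 3 p t + \left(-7 + t\right) = -7 + t + 3 p t$)
$V{\left(m \right)} = 2 m \left(-415 - 11 m\right)$ ($V{\left(m \right)} = \left(\left(-7 + m + 3 \left(-4\right) m\right) - 408\right) \left(m + m\right) = \left(\left(-7 + m - 12 m\right) - 408\right) 2 m = \left(\left(-7 - 11 m\right) - 408\right) 2 m = \left(-415 - 11 m\right) 2 m = 2 m \left(-415 - 11 m\right)$)
$\left(-1891714 - 2593571\right) + V{\left(-328 \right)} = \left(-1891714 - 2593571\right) - - 656 \left(415 + 11 \left(-328\right)\right) = -4485285 - - 656 \left(415 - 3608\right) = -4485285 - \left(-656\right) \left(-3193\right) = -4485285 - 2094608 = -6579893$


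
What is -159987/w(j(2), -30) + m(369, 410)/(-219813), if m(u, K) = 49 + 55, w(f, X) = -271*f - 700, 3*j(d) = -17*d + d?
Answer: -105502350781/1444611036 ≈ -73.032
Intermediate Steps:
j(d) = -16*d/3 (j(d) = (-17*d + d)/3 = (-16*d)/3 = -16*d/3)
w(f, X) = -700 - 271*f
m(u, K) = 104
-159987/w(j(2), -30) + m(369, 410)/(-219813) = -159987/(-700 - (-4336)*2/3) + 104/(-219813) = -159987/(-700 - 271*(-32/3)) + 104*(-1/219813) = -159987/(-700 + 8672/3) - 104/219813 = -159987/6572/3 - 104/219813 = -159987*3/6572 - 104/219813 = -479961/6572 - 104/219813 = -105502350781/1444611036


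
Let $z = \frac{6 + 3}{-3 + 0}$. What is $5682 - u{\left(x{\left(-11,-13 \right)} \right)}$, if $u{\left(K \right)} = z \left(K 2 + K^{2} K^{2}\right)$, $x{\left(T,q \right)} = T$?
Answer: $49539$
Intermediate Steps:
$z = -3$ ($z = \frac{9}{-3} = 9 \left(- \frac{1}{3}\right) = -3$)
$u{\left(K \right)} = - 6 K - 3 K^{4}$ ($u{\left(K \right)} = - 3 \left(K 2 + K^{2} K^{2}\right) = - 3 \left(2 K + K^{4}\right) = - 3 \left(K^{4} + 2 K\right) = - 6 K - 3 K^{4}$)
$5682 - u{\left(x{\left(-11,-13 \right)} \right)} = 5682 - \left(-3\right) \left(-11\right) \left(2 + \left(-11\right)^{3}\right) = 5682 - \left(-3\right) \left(-11\right) \left(2 - 1331\right) = 5682 - \left(-3\right) \left(-11\right) \left(-1329\right) = 5682 - -43857 = 5682 + 43857 = 49539$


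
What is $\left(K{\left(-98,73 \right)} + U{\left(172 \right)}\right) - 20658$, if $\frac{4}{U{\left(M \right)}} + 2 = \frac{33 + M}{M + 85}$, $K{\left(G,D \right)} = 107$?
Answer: $- \frac{6351287}{309} \approx -20554.0$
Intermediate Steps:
$U{\left(M \right)} = \frac{4}{-2 + \frac{33 + M}{85 + M}}$ ($U{\left(M \right)} = \frac{4}{-2 + \frac{33 + M}{M + 85}} = \frac{4}{-2 + \frac{33 + M}{85 + M}}$)
$\left(K{\left(-98,73 \right)} + U{\left(172 \right)}\right) - 20658 = \left(107 + \frac{4 \left(-85 - 172\right)}{137 + 172}\right) - 20658 = \left(107 + \frac{4 \left(-85 - 172\right)}{309}\right) - 20658 = \left(107 + 4 \cdot \frac{1}{309} \left(-257\right)\right) - 20658 = \left(107 - \frac{1028}{309}\right) - 20658 = \frac{32035}{309} - 20658 = - \frac{6351287}{309}$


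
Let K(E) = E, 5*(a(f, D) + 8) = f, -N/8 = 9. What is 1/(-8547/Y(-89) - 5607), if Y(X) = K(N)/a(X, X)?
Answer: -40/346787 ≈ -0.00011534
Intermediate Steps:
N = -72 (N = -8*9 = -72)
a(f, D) = -8 + f/5
Y(X) = -72/(-8 + X/5)
1/(-8547/Y(-89) - 5607) = 1/(-8547/((-360/(-40 - 89))) - 5607) = 1/(-8547/((-360/(-129))) - 5607) = 1/(-8547/((-360*(-1/129))) - 5607) = 1/(-8547/120/43 - 5607) = 1/(-8547*43/120 - 5607) = 1/(-122507/40 - 5607) = 1/(-346787/40) = -40/346787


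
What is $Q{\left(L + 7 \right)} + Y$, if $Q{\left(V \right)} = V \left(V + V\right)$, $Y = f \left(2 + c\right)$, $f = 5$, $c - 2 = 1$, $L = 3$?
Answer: $225$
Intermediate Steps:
$c = 3$ ($c = 2 + 1 = 3$)
$Y = 25$ ($Y = 5 \left(2 + 3\right) = 5 \cdot 5 = 25$)
$Q{\left(V \right)} = 2 V^{2}$ ($Q{\left(V \right)} = V 2 V = 2 V^{2}$)
$Q{\left(L + 7 \right)} + Y = 2 \left(3 + 7\right)^{2} + 25 = 2 \cdot 10^{2} + 25 = 2 \cdot 100 + 25 = 200 + 25 = 225$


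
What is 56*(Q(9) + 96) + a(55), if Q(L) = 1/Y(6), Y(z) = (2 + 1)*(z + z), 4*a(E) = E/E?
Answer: 193601/36 ≈ 5377.8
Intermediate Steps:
a(E) = ¼ (a(E) = (E/E)/4 = (¼)*1 = ¼)
Y(z) = 6*z (Y(z) = 3*(2*z) = 6*z)
Q(L) = 1/36 (Q(L) = 1/(6*6) = 1/36)
56*(Q(9) + 96) + a(55) = 56*(1/36 + 96) + ¼ = 56*(3457/36) + ¼ = 48398/9 + ¼ = 193601/36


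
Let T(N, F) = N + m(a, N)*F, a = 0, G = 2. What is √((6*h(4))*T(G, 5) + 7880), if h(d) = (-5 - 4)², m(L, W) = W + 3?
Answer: √21002 ≈ 144.92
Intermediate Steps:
m(L, W) = 3 + W
T(N, F) = N + F*(3 + N) (T(N, F) = N + (3 + N)*F = N + F*(3 + N))
h(d) = 81 (h(d) = (-9)² = 81)
√((6*h(4))*T(G, 5) + 7880) = √((6*81)*(2 + 5*(3 + 2)) + 7880) = √(486*(2 + 5*5) + 7880) = √(486*(2 + 25) + 7880) = √(486*27 + 7880) = √(13122 + 7880) = √21002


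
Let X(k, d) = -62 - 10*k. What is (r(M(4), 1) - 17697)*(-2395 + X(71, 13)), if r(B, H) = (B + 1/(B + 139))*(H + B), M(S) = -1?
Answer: 56046399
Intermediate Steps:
r(B, H) = (B + H)*(B + 1/(139 + B)) (r(B, H) = (B + 1/(139 + B))*(B + H) = (B + H)*(B + 1/(139 + B)))
X(k, d) = -62 - 10*k
(r(M(4), 1) - 17697)*(-2395 + X(71, 13)) = ((-1 + 1 + (-1)³ + 139*(-1)² + 1*(-1)² + 139*(-1)*1)/(139 - 1) - 17697)*(-2395 + (-62 - 10*71)) = ((-1 + 1 - 1 + 139*1 + 1*1 - 139)/138 - 17697)*(-2395 + (-62 - 710)) = ((-1 + 1 - 1 + 139 + 1 - 139)/138 - 17697)*(-2395 - 772) = ((1/138)*0 - 17697)*(-3167) = (0 - 17697)*(-3167) = -17697*(-3167) = 56046399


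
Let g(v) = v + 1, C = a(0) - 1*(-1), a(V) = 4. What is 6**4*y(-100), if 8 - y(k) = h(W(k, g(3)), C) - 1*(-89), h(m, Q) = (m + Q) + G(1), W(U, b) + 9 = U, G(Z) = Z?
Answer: 28512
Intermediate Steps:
C = 5 (C = 4 - 1*(-1) = 4 + 1 = 5)
g(v) = 1 + v
W(U, b) = -9 + U
h(m, Q) = 1 + Q + m (h(m, Q) = (m + Q) + 1 = (Q + m) + 1 = 1 + Q + m)
y(k) = -78 - k (y(k) = 8 - ((1 + 5 + (-9 + k)) - 1*(-89)) = 8 - ((-3 + k) + 89) = 8 - (86 + k) = 8 + (-86 - k) = -78 - k)
6**4*y(-100) = 6**4*(-78 - 1*(-100)) = 1296*(-78 + 100) = 1296*22 = 28512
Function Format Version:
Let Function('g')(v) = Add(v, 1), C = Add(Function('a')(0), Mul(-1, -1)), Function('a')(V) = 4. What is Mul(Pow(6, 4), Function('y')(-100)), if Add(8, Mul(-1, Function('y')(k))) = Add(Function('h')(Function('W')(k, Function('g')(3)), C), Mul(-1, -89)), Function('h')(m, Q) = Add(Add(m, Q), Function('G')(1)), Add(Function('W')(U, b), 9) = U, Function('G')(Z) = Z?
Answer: 28512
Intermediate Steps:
C = 5 (C = Add(4, Mul(-1, -1)) = Add(4, 1) = 5)
Function('g')(v) = Add(1, v)
Function('W')(U, b) = Add(-9, U)
Function('h')(m, Q) = Add(1, Q, m) (Function('h')(m, Q) = Add(Add(m, Q), 1) = Add(Add(Q, m), 1) = Add(1, Q, m))
Function('y')(k) = Add(-78, Mul(-1, k)) (Function('y')(k) = Add(8, Mul(-1, Add(Add(1, 5, Add(-9, k)), Mul(-1, -89)))) = Add(8, Mul(-1, Add(Add(-3, k), 89))) = Add(8, Mul(-1, Add(86, k))) = Add(8, Add(-86, Mul(-1, k))) = Add(-78, Mul(-1, k)))
Mul(Pow(6, 4), Function('y')(-100)) = Mul(Pow(6, 4), Add(-78, Mul(-1, -100))) = Mul(1296, Add(-78, 100)) = Mul(1296, 22) = 28512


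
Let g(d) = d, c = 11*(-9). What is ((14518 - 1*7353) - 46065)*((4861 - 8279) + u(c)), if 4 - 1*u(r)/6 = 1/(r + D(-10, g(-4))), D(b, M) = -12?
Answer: 4884906400/37 ≈ 1.3202e+8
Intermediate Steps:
c = -99
u(r) = 24 - 6/(-12 + r) (u(r) = 24 - 6/(r - 12) = 24 - 6/(-12 + r))
((14518 - 1*7353) - 46065)*((4861 - 8279) + u(c)) = ((14518 - 1*7353) - 46065)*((4861 - 8279) + 6*(-49 + 4*(-99))/(-12 - 99)) = ((14518 - 7353) - 46065)*(-3418 + 6*(-49 - 396)/(-111)) = (7165 - 46065)*(-3418 + 6*(-1/111)*(-445)) = -38900*(-3418 + 890/37) = -38900*(-125576/37) = 4884906400/37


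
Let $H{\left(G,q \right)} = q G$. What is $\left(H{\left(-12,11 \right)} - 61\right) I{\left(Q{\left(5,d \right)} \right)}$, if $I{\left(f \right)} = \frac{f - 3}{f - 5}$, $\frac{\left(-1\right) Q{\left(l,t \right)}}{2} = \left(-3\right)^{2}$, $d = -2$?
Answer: $- \frac{4053}{23} \approx -176.22$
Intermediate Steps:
$H{\left(G,q \right)} = G q$
$Q{\left(l,t \right)} = -18$ ($Q{\left(l,t \right)} = - 2 \left(-3\right)^{2} = \left(-2\right) 9 = -18$)
$I{\left(f \right)} = \frac{-3 + f}{-5 + f}$
$\left(H{\left(-12,11 \right)} - 61\right) I{\left(Q{\left(5,d \right)} \right)} = \left(\left(-12\right) 11 - 61\right) \frac{-3 - 18}{-5 - 18} = \left(-132 - 61\right) \frac{1}{-23} \left(-21\right) = - 193 \left(\left(- \frac{1}{23}\right) \left(-21\right)\right) = \left(-193\right) \frac{21}{23} = - \frac{4053}{23}$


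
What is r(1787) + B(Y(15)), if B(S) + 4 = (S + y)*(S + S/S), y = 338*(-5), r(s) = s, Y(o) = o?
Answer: -25017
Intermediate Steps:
y = -1690
B(S) = -4 + (1 + S)*(-1690 + S) (B(S) = -4 + (S - 1690)*(S + S/S) = -4 + (-1690 + S)*(S + 1) = -4 + (-1690 + S)*(1 + S) = -4 + (1 + S)*(-1690 + S))
r(1787) + B(Y(15)) = 1787 + (-1694 + 15² - 1689*15) = 1787 + (-1694 + 225 - 25335) = 1787 - 26804 = -25017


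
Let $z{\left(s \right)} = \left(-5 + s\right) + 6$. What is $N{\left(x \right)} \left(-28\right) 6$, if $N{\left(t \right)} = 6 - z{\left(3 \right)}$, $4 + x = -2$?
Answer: $-336$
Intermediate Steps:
$x = -6$ ($x = -4 - 2 = -6$)
$z{\left(s \right)} = 1 + s$
$N{\left(t \right)} = 2$ ($N{\left(t \right)} = 6 - \left(1 + 3\right) = 6 - 4 = 2$)
$N{\left(x \right)} \left(-28\right) 6 = 2 \left(-28\right) 6 = \left(-56\right) 6 = -336$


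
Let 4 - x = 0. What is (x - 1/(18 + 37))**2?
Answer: 47961/3025 ≈ 15.855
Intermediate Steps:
x = 4 (x = 4 - 1*0 = 4 + 0 = 4)
(x - 1/(18 + 37))**2 = (4 - 1/(18 + 37))**2 = (4 - 1/55)**2 = (219/55)**2 = 47961/3025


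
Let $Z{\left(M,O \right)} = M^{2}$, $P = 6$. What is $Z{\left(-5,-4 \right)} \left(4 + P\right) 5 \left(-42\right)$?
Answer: $-52500$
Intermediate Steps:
$Z{\left(-5,-4 \right)} \left(4 + P\right) 5 \left(-42\right) = \left(-5\right)^{2} \left(4 + 6\right) 5 \left(-42\right) = 25 \cdot 10 \cdot 5 \left(-42\right) = 250 \cdot 5 \left(-42\right) = 1250 \left(-42\right) = -52500$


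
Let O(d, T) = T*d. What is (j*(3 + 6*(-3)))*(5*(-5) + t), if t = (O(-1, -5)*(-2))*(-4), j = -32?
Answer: 7200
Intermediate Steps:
t = 40 (t = (-5*(-1)*(-2))*(-4) = (5*(-2))*(-4) = -10*(-4) = 40)
(j*(3 + 6*(-3)))*(5*(-5) + t) = (-32*(3 + 6*(-3)))*(5*(-5) + 40) = (-32*(3 - 18))*(-25 + 40) = -32*(-15)*15 = 480*15 = 7200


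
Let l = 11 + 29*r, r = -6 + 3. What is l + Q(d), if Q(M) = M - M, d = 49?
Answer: -76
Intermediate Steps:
r = -3
Q(M) = 0
l = -76 (l = 11 + 29*(-3) = 11 - 87 = -76)
l + Q(d) = -76 + 0 = -76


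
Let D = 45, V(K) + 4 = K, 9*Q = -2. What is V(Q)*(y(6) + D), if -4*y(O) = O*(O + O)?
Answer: -114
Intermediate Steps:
Q = -2/9 (Q = (1/9)*(-2) = -2/9 ≈ -0.22222)
V(K) = -4 + K
y(O) = -O**2/2 (y(O) = -O*(O + O)/4 = -O*2*O/4 = -O**2/2)
V(Q)*(y(6) + D) = (-4 - 2/9)*(-1/2*6**2 + 45) = -38*(-1/2*36 + 45)/9 = -38*(-18 + 45)/9 = -38/9*27 = -114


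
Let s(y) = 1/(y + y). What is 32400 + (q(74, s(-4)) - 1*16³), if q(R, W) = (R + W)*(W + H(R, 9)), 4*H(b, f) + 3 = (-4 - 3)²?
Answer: 1865237/64 ≈ 29144.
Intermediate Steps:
H(b, f) = 23/2 (H(b, f) = -¾ + (-4 - 3)²/4 = -¾ + (¼)*(-7)² = -¾ + (¼)*49 = -¾ + 49/4 = 23/2)
s(y) = 1/(2*y)
q(R, W) = (23/2 + W)*(R + W) (q(R, W) = (R + W)*(W + 23/2) = (R + W)*(23/2 + W) = (23/2 + W)*(R + W))
32400 + (q(74, s(-4)) - 1*16³) = 32400 + ((((½)/(-4))² + (23/2)*74 + 23*((½)/(-4))/2 + 74*((½)/(-4))) - 1*16³) = 32400 + ((((½)*(-¼))² + 851 + 23*((½)*(-¼))/2 + 74*((½)*(-¼))) - 1*4096) = 32400 + (((-⅛)² + 851 + (23/2)*(-⅛) + 74*(-⅛)) - 4096) = 32400 + ((1/64 + 851 - 23/16 - 37/4) - 4096) = 32400 + (53781/64 - 4096) = 32400 - 208363/64 = 1865237/64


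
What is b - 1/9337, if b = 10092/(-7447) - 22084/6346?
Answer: -1066791658861/220627063547 ≈ -4.8353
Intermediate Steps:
b = -114251690/23629331 (b = 10092*(-1/7447) - 22084*1/6346 = -10092/7447 - 11042/3173 = -114251690/23629331 ≈ -4.8352)
b - 1/9337 = -114251690/23629331 - 1/9337 = -1066791658861/220627063547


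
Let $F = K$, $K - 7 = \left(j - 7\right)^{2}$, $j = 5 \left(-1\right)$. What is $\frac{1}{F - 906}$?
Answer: $- \frac{1}{755} \approx -0.0013245$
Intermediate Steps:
$j = -5$
$K = 151$ ($K = 7 + \left(-5 - 7\right)^{2} = 7 + \left(-12\right)^{2} = 7 + 144 = 151$)
$F = 151$
$\frac{1}{F - 906} = \frac{1}{151 - 906} = \frac{1}{-755} = - \frac{1}{755}$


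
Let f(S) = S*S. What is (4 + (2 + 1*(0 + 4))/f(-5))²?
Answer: 11236/625 ≈ 17.978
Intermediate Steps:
f(S) = S²
(4 + (2 + 1*(0 + 4))/f(-5))² = (4 + (2 + 1*(0 + 4))/((-5)²))² = (4 + (2 + 1*4)/25)² = (4 + (2 + 4)*(1/25))² = (4 + 6*(1/25))² = (4 + 6/25)² = (106/25)² = 11236/625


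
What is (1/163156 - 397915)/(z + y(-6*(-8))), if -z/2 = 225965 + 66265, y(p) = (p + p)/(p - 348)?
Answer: 1623055493475/2383955199248 ≈ 0.68082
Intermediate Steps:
y(p) = 2*p/(-348 + p) (y(p) = (2*p)/(-348 + p) = 2*p/(-348 + p))
z = -584460 (z = -2*(225965 + 66265) = -2*292230 = -584460)
(1/163156 - 397915)/(z + y(-6*(-8))) = (1/163156 - 397915)/(-584460 + 2*(-6*(-8))/(-348 - 6*(-8))) = (1/163156 - 397915)/(-584460 + 2*48/(-348 + 48)) = -64922219739/(163156*(-584460 + 2*48/(-300))) = -64922219739/(163156*(-584460 + 2*48*(-1/300))) = -64922219739/(163156*(-584460 - 8/25)) = -64922219739/(163156*(-14611508/25)) = -64922219739/163156*(-25/14611508) = 1623055493475/2383955199248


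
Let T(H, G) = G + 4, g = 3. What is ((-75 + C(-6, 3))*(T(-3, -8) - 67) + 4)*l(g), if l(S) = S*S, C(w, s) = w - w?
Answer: 47961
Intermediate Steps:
T(H, G) = 4 + G
C(w, s) = 0
l(S) = S²
((-75 + C(-6, 3))*(T(-3, -8) - 67) + 4)*l(g) = ((-75 + 0)*((4 - 8) - 67) + 4)*3² = (-75*(-4 - 67) + 4)*9 = (-75*(-71) + 4)*9 = (5325 + 4)*9 = 5329*9 = 47961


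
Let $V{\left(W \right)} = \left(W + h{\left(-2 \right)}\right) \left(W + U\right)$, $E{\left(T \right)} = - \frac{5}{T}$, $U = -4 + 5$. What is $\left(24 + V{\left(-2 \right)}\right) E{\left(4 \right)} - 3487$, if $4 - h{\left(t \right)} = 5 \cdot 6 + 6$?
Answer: $- \frac{7119}{2} \approx -3559.5$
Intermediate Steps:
$U = 1$
$h{\left(t \right)} = -32$ ($h{\left(t \right)} = 4 - \left(5 \cdot 6 + 6\right) = 4 - \left(30 + 6\right) = 4 - 36 = -32$)
$V{\left(W \right)} = \left(1 + W\right) \left(-32 + W\right)$ ($V{\left(W \right)} = \left(W - 32\right) \left(W + 1\right) = \left(-32 + W\right) \left(1 + W\right) = \left(1 + W\right) \left(-32 + W\right)$)
$\left(24 + V{\left(-2 \right)}\right) E{\left(4 \right)} - 3487 = \left(24 - \left(-30 - 4\right)\right) \left(- \frac{5}{4}\right) - 3487 = \left(24 + \left(-32 + 4 + 62\right)\right) \left(\left(-5\right) \frac{1}{4}\right) - 3487 = \left(24 + 34\right) \left(- \frac{5}{4}\right) - 3487 = 58 \left(- \frac{5}{4}\right) - 3487 = - \frac{145}{2} - 3487 = - \frac{7119}{2}$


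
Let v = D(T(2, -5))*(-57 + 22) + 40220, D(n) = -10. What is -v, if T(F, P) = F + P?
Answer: -40570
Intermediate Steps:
v = 40570 (v = -10*(-57 + 22) + 40220 = -10*(-35) + 40220 = 350 + 40220 = 40570)
-v = -1*40570 = -40570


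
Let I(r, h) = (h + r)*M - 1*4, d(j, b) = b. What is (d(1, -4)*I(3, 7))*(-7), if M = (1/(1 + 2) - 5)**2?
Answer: 53872/9 ≈ 5985.8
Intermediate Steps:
M = 196/9 (M = (1/3 - 5)**2 = (-14/3)**2 = 196/9 ≈ 21.778)
I(r, h) = -4 + 196*h/9 + 196*r/9 (I(r, h) = (h + r)*(196/9) - 1*4 = (196*h/9 + 196*r/9) - 4 = -4 + 196*h/9 + 196*r/9)
(d(1, -4)*I(3, 7))*(-7) = -4*(-4 + (196/9)*7 + (196/9)*3)*(-7) = -4*(-4 + 1372/9 + 196/3)*(-7) = -4*1924/9*(-7) = -7696/9*(-7) = 53872/9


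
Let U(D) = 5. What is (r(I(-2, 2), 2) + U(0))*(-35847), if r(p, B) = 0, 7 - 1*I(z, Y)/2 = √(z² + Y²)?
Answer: -179235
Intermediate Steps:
I(z, Y) = 14 - 2*√(Y² + z²) (I(z, Y) = 14 - 2*√(z² + Y²) = 14 - 2*√(Y² + z²))
(r(I(-2, 2), 2) + U(0))*(-35847) = (0 + 5)*(-35847) = 5*(-35847) = -179235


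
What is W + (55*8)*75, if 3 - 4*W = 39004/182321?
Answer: 24066879959/729284 ≈ 33001.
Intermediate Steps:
W = 507959/729284 (W = ¾ - 9751/182321 = 507959/729284 ≈ 0.69652)
W + (55*8)*75 = 507959/729284 + (55*8)*75 = 507959/729284 + 440*75 = 507959/729284 + 33000 = 24066879959/729284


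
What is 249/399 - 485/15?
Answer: -12652/399 ≈ -31.709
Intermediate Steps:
249/399 - 485/15 = 249*(1/399) - 485*1/15 = 83/133 - 97/3 = -12652/399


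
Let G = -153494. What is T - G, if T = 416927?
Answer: 570421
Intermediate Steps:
T - G = 416927 - 1*(-153494) = 416927 + 153494 = 570421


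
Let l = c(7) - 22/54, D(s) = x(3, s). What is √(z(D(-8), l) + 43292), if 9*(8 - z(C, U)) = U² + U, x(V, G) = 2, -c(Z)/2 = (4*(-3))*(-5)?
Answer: 2*√68402519/81 ≈ 204.21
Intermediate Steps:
c(Z) = -120 (c(Z) = -2*4*(-3)*(-5) = -(-24)*(-5) = -2*60 = -120)
D(s) = 2
l = -3251/27 (l = -120 - 22/54 = -120 - 22*1/54 = -120 - 11/27 = -3251/27 ≈ -120.41)
z(C, U) = 8 - U/9 - U²/9 (z(C, U) = 8 - (U² + U)/9 = 8 - (U + U²)/9 = 8 + (-U/9 - U²/9) = 8 - U/9 - U²/9)
√(z(D(-8), l) + 43292) = √((8 - ⅑*(-3251/27) - (-3251/27)²/9) + 43292) = √((8 + 3251/243 - ⅑*10569001/729) + 43292) = √((8 + 3251/243 - 10569001/6561) + 43292) = √(-10428736/6561 + 43292) = √(273610076/6561) = 2*√68402519/81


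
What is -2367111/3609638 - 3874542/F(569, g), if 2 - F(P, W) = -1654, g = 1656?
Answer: -1165801164301/498130044 ≈ -2340.4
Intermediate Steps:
F(P, W) = 1656 (F(P, W) = 2 - 1*(-1654) = 2 + 1654 = 1656)
-2367111/3609638 - 3874542/F(569, g) = -2367111/3609638 - 3874542/1656 = -2367111*1/3609638 - 3874542*1/1656 = -2367111/3609638 - 645757/276 = -1165801164301/498130044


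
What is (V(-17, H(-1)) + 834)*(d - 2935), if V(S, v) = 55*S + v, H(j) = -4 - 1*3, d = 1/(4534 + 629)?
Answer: 545522544/1721 ≈ 3.1698e+5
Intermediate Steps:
d = 1/5163 ≈ 0.00019369
H(j) = -7 (H(j) = -4 - 3 = -7)
V(S, v) = v + 55*S
(V(-17, H(-1)) + 834)*(d - 2935) = ((-7 + 55*(-17)) + 834)*(1/5163 - 2935) = ((-7 - 935) + 834)*(-15153404/5163) = (-942 + 834)*(-15153404/5163) = -108*(-15153404/5163) = 545522544/1721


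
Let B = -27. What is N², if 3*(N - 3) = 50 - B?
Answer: 7396/9 ≈ 821.78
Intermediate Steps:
N = 86/3 (N = 3 + (50 - 1*(-27))/3 = 3 + (50 + 27)/3 = 3 + (⅓)*77 = 3 + 77/3 = 86/3 ≈ 28.667)
N² = (86/3)² = 7396/9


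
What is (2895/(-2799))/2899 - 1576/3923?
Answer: -4266498487/10610800941 ≈ -0.40209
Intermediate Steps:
(2895/(-2799))/2899 - 1576/3923 = (2895*(-1/2799))*(1/2899) - 1576*1/3923 = -965/933*1/2899 - 1576/3923 = -965/2704767 - 1576/3923 = -4266498487/10610800941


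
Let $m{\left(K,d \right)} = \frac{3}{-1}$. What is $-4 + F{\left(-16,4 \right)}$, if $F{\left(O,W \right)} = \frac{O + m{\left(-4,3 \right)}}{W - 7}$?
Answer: $\frac{7}{3} \approx 2.3333$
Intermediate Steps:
$m{\left(K,d \right)} = -3$ ($m{\left(K,d \right)} = 3 \left(-1\right) = -3$)
$F{\left(O,W \right)} = \frac{-3 + O}{-7 + W}$ ($F{\left(O,W \right)} = \frac{O - 3}{W - 7} = \frac{-3 + O}{-7 + W}$)
$-4 + F{\left(-16,4 \right)} = -4 + \frac{-3 - 16}{-7 + 4} = -4 + \frac{1}{-3} \left(-19\right) = -4 - - \frac{19}{3} = -4 + \frac{19}{3} = \frac{7}{3}$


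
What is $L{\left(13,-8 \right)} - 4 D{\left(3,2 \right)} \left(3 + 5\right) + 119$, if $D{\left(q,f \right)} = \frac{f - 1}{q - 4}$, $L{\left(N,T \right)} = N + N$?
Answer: $951$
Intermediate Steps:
$L{\left(N,T \right)} = 2 N$
$D{\left(q,f \right)} = \frac{-1 + f}{-4 + q}$
$L{\left(13,-8 \right)} - 4 D{\left(3,2 \right)} \left(3 + 5\right) + 119 = 2 \cdot 13 - 4 \frac{-1 + 2}{-4 + 3} \left(3 + 5\right) + 119 = 26 - 4 \frac{1}{-1} \cdot 1 \cdot 8 + 119 = 26 - 4 \left(\left(-1\right) 1\right) 8 + 119 = 26 \left(-4\right) \left(-1\right) 8 + 119 = 26 \cdot 4 \cdot 8 + 119 = 26 \cdot 32 + 119 = 832 + 119 = 951$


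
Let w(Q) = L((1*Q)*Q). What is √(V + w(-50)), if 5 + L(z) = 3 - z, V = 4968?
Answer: 3*√274 ≈ 49.659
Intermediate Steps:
L(z) = -2 - z (L(z) = -5 + (3 - z) = -2 - z)
w(Q) = -2 - Q² (w(Q) = -2 - 1*Q*Q = -2 - Q*Q = -2 - Q²)
√(V + w(-50)) = √(4968 + (-2 - 1*(-50)²)) = √(4968 + (-2 - 1*2500)) = √(4968 + (-2 - 2500)) = √(4968 - 2502) = √2466 = 3*√274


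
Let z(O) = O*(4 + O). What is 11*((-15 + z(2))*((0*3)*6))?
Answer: 0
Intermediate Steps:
11*((-15 + z(2))*((0*3)*6)) = 11*((-15 + 2*(4 + 2))*((0*3)*6)) = 11*((-15 + 2*6)*(0*6)) = 11*((-15 + 12)*0) = 11*(-3*0) = 11*0 = 0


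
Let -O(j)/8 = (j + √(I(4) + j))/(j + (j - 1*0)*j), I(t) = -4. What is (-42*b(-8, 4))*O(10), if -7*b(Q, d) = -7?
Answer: 336/11 + 168*√6/55 ≈ 38.028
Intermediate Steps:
b(Q, d) = 1 (b(Q, d) = -⅐*(-7) = 1)
O(j) = -8*(j + √(-4 + j))/(j + j²) (O(j) = -8*(j + √(-4 + j))/(j + (j - 1*0)*j) = -8*(j + √(-4 + j))/(j + (j + 0)*j) = -8*(j + √(-4 + j))/(j + j*j) = -8*(j + √(-4 + j))/(j + j²))
(-42*b(-8, 4))*O(10) = (-42*1)*(8*(-1*10 - √(-4 + 10))/(10*(1 + 10))) = -336*(-10 - √6)/(10*11) = -42*(-8/11 - 4*√6/55) = 336/11 + 168*√6/55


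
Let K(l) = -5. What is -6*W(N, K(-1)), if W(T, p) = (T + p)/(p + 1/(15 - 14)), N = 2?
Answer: -9/2 ≈ -4.5000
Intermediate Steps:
W(T, p) = (T + p)/(1 + p) (W(T, p) = (T + p)/(p + 1/1) = (T + p)/(p + 1) = (T + p)/(1 + p))
-6*W(N, K(-1)) = -6*(2 - 5)/(1 - 5) = -6*(-3)/(-4) = -(-3)*(-3)/2 = -6*¾ = -9/2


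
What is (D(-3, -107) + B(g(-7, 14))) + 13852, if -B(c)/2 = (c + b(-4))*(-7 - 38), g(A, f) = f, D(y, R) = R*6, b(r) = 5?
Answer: 14920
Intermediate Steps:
D(y, R) = 6*R
B(c) = 450 + 90*c (B(c) = -2*(c + 5)*(-7 - 38) = -2*(5 + c)*(-45) = -2*(-225 - 45*c) = 450 + 90*c)
(D(-3, -107) + B(g(-7, 14))) + 13852 = (6*(-107) + (450 + 90*14)) + 13852 = (-642 + (450 + 1260)) + 13852 = (-642 + 1710) + 13852 = 1068 + 13852 = 14920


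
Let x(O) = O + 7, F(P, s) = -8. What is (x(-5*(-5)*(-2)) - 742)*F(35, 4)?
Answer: 6280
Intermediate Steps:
x(O) = 7 + O
(x(-5*(-5)*(-2)) - 742)*F(35, 4) = ((7 - 5*(-5)*(-2)) - 742)*(-8) = ((7 + 25*(-2)) - 742)*(-8) = ((7 - 50) - 742)*(-8) = (-43 - 742)*(-8) = -785*(-8) = 6280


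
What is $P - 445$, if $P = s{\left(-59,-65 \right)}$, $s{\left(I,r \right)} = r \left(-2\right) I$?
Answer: $-8115$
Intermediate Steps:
$s{\left(I,r \right)} = - 2 I r$ ($s{\left(I,r \right)} = - 2 r I = - 2 I r$)
$P = -7670$ ($P = \left(-2\right) \left(-59\right) \left(-65\right) = -7670$)
$P - 445 = -7670 - 445 = -8115$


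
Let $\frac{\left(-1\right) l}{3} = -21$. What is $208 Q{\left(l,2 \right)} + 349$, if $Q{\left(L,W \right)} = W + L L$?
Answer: $826317$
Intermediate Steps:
$l = 63$ ($l = \left(-3\right) \left(-21\right) = 63$)
$Q{\left(L,W \right)} = W + L^{2}$
$208 Q{\left(l,2 \right)} + 349 = 208 \left(2 + 63^{2}\right) + 349 = 208 \left(2 + 3969\right) + 349 = 208 \cdot 3971 + 349 = 825968 + 349 = 826317$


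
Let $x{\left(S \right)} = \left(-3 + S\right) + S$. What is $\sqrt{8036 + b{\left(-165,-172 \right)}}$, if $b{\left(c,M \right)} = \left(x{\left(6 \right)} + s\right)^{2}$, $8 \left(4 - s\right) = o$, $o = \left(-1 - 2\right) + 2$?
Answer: $\frac{7 \sqrt{10721}}{8} \approx 90.599$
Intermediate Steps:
$x{\left(S \right)} = -3 + 2 S$
$o = -1$ ($o = -3 + 2 = -1$)
$s = \frac{33}{8}$ ($s = 4 - - \frac{1}{8} = 4 + \frac{1}{8} = \frac{33}{8} \approx 4.125$)
$b{\left(c,M \right)} = \frac{11025}{64}$ ($b{\left(c,M \right)} = \left(\left(-3 + 2 \cdot 6\right) + \frac{33}{8}\right)^{2} = \left(\left(-3 + 12\right) + \frac{33}{8}\right)^{2} = \left(9 + \frac{33}{8}\right)^{2} = \left(\frac{105}{8}\right)^{2} = \frac{11025}{64}$)
$\sqrt{8036 + b{\left(-165,-172 \right)}} = \sqrt{8036 + \frac{11025}{64}} = \sqrt{\frac{525329}{64}} = \frac{7 \sqrt{10721}}{8}$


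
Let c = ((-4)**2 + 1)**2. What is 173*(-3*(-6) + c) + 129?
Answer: 53240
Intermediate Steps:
c = 289 (c = (16 + 1)**2 = 17**2 = 289)
173*(-3*(-6) + c) + 129 = 173*(-3*(-6) + 289) + 129 = 173*(18 + 289) + 129 = 173*307 + 129 = 53111 + 129 = 53240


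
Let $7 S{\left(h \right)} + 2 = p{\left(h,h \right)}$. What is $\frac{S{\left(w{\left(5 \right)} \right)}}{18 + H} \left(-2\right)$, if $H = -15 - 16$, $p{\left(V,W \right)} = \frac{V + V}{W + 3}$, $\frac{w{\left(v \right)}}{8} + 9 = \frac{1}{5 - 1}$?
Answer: $\frac{12}{6097} \approx 0.0019682$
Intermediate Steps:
$w{\left(v \right)} = -70$ ($w{\left(v \right)} = -72 + \frac{8}{5 - 1} = -72 + \frac{8}{4} = -72 + 8 \cdot \frac{1}{4} = -72 + 2 = -70$)
$p{\left(V,W \right)} = \frac{2 V}{3 + W}$
$S{\left(h \right)} = - \frac{2}{7} + \frac{2 h}{7 \left(3 + h\right)}$ ($S{\left(h \right)} = - \frac{2}{7} + \frac{2 h \frac{1}{3 + h}}{7} = - \frac{2}{7} + \frac{2 h}{7 \left(3 + h\right)}$)
$H = -31$ ($H = -15 - 16 = -31$)
$\frac{S{\left(w{\left(5 \right)} \right)}}{18 + H} \left(-2\right) = \frac{\left(-6\right) \frac{1}{21 + 7 \left(-70\right)}}{18 - 31} \left(-2\right) = \frac{\left(-6\right) \frac{1}{21 - 490}}{-13} \left(-2\right) = - \frac{6}{-469} \left(- \frac{1}{13}\right) \left(-2\right) = \left(-6\right) \left(- \frac{1}{469}\right) \left(- \frac{1}{13}\right) \left(-2\right) = \frac{6}{469} \left(- \frac{1}{13}\right) \left(-2\right) = \left(- \frac{6}{6097}\right) \left(-2\right) = \frac{12}{6097}$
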